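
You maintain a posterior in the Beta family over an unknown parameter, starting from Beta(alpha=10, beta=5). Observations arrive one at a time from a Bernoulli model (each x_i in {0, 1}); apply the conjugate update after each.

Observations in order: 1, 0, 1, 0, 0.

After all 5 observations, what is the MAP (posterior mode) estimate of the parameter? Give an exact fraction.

11/18

obs 1: x=1 → posterior Beta(11, 5)
obs 2: x=0 → posterior Beta(11, 6)
obs 3: x=1 → posterior Beta(12, 6)
obs 4: x=0 → posterior Beta(12, 7)
obs 5: x=0 → posterior Beta(12, 8)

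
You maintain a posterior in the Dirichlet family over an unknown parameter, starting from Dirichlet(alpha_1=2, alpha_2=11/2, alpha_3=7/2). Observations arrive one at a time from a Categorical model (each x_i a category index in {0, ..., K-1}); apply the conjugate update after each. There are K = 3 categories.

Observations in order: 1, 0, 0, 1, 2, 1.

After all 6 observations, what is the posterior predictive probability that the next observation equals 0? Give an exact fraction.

4/17

obs 1: x=1 → posterior Dirichlet(2, 13/2, 7/2)
obs 2: x=0 → posterior Dirichlet(3, 13/2, 7/2)
obs 3: x=0 → posterior Dirichlet(4, 13/2, 7/2)
obs 4: x=1 → posterior Dirichlet(4, 15/2, 7/2)
obs 5: x=2 → posterior Dirichlet(4, 15/2, 9/2)
obs 6: x=1 → posterior Dirichlet(4, 17/2, 9/2)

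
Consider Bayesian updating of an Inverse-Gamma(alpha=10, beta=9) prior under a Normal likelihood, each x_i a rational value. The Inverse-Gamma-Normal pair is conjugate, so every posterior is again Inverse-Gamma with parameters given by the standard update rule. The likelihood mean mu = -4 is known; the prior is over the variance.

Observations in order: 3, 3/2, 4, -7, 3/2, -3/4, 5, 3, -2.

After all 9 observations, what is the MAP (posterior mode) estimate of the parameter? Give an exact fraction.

obs 1: x=3 → posterior Inverse-Gamma(21/2, 67/2)
obs 2: x=3/2 → posterior Inverse-Gamma(11, 389/8)
obs 3: x=4 → posterior Inverse-Gamma(23/2, 645/8)
obs 4: x=-7 → posterior Inverse-Gamma(12, 681/8)
obs 5: x=3/2 → posterior Inverse-Gamma(25/2, 401/4)
obs 6: x=-3/4 → posterior Inverse-Gamma(13, 3377/32)
obs 7: x=5 → posterior Inverse-Gamma(27/2, 4673/32)
obs 8: x=3 → posterior Inverse-Gamma(14, 5457/32)
obs 9: x=-2 → posterior Inverse-Gamma(29/2, 5521/32)

5521/496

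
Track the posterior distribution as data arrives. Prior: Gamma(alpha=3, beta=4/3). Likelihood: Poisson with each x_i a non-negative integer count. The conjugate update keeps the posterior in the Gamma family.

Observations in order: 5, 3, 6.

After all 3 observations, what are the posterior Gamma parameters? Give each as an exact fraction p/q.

obs 1: x=5 → posterior Gamma(8, 7/3)
obs 2: x=3 → posterior Gamma(11, 10/3)
obs 3: x=6 → posterior Gamma(17, 13/3)

alpha=17, beta=13/3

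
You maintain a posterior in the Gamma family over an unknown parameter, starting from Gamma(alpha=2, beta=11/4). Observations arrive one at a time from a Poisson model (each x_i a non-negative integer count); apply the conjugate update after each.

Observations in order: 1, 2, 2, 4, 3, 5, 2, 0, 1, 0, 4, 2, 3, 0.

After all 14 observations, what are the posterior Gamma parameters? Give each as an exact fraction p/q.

alpha=31, beta=67/4

obs 1: x=1 → posterior Gamma(3, 15/4)
obs 2: x=2 → posterior Gamma(5, 19/4)
obs 3: x=2 → posterior Gamma(7, 23/4)
obs 4: x=4 → posterior Gamma(11, 27/4)
obs 5: x=3 → posterior Gamma(14, 31/4)
obs 6: x=5 → posterior Gamma(19, 35/4)
obs 7: x=2 → posterior Gamma(21, 39/4)
obs 8: x=0 → posterior Gamma(21, 43/4)
obs 9: x=1 → posterior Gamma(22, 47/4)
obs 10: x=0 → posterior Gamma(22, 51/4)
obs 11: x=4 → posterior Gamma(26, 55/4)
obs 12: x=2 → posterior Gamma(28, 59/4)
obs 13: x=3 → posterior Gamma(31, 63/4)
obs 14: x=0 → posterior Gamma(31, 67/4)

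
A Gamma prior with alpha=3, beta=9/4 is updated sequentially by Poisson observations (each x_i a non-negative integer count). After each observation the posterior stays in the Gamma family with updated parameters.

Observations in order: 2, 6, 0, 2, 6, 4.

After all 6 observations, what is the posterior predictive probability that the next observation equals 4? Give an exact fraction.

322627791434837693944088085303761177126400/2195060778453276448585190172728648509121533

obs 1: x=2 → posterior Gamma(5, 13/4)
obs 2: x=6 → posterior Gamma(11, 17/4)
obs 3: x=0 → posterior Gamma(11, 21/4)
obs 4: x=2 → posterior Gamma(13, 25/4)
obs 5: x=6 → posterior Gamma(19, 29/4)
obs 6: x=4 → posterior Gamma(23, 33/4)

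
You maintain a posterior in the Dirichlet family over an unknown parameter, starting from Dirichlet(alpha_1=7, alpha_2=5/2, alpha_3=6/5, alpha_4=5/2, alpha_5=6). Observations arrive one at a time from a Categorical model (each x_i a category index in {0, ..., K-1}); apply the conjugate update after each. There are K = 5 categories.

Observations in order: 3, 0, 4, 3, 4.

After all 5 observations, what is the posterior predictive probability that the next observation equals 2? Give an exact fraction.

6/121

obs 1: x=3 → posterior Dirichlet(7, 5/2, 6/5, 7/2, 6)
obs 2: x=0 → posterior Dirichlet(8, 5/2, 6/5, 7/2, 6)
obs 3: x=4 → posterior Dirichlet(8, 5/2, 6/5, 7/2, 7)
obs 4: x=3 → posterior Dirichlet(8, 5/2, 6/5, 9/2, 7)
obs 5: x=4 → posterior Dirichlet(8, 5/2, 6/5, 9/2, 8)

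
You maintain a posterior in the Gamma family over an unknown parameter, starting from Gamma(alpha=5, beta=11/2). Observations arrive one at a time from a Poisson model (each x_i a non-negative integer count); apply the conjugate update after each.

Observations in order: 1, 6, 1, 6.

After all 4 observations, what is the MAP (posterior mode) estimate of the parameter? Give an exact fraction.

36/19

obs 1: x=1 → posterior Gamma(6, 13/2)
obs 2: x=6 → posterior Gamma(12, 15/2)
obs 3: x=1 → posterior Gamma(13, 17/2)
obs 4: x=6 → posterior Gamma(19, 19/2)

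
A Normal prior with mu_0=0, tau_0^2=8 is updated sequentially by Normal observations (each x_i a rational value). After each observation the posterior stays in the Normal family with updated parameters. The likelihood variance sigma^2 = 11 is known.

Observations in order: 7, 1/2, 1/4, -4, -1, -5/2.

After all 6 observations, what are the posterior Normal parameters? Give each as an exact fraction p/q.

mu_0=2/59, tau_0^2=88/59

obs 1: x=7 → posterior Normal(56/19, 88/19)
obs 2: x=1/2 → posterior Normal(20/9, 88/27)
obs 3: x=1/4 → posterior Normal(62/35, 88/35)
obs 4: x=-4 → posterior Normal(30/43, 88/43)
obs 5: x=-1 → posterior Normal(22/51, 88/51)
obs 6: x=-5/2 → posterior Normal(2/59, 88/59)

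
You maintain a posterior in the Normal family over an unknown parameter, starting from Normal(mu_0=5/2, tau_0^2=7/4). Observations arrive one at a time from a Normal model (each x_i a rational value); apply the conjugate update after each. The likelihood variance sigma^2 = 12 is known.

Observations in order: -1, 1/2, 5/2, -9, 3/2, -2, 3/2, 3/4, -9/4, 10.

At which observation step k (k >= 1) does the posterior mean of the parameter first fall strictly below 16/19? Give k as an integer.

obs 1: x=-1 → posterior Normal(113/55, 84/55)
obs 2: x=1/2 → posterior Normal(233/124, 42/31)
obs 3: x=5/2 → posterior Normal(134/69, 28/23)
obs 4: x=-9 → posterior Normal(71/76, 21/19)
obs 5: x=3/2 → posterior Normal(163/166, 84/83)
obs 6: x=-2 → posterior Normal(3/4, 14/15)
obs 7: x=3/2 → posterior Normal(78/97, 84/97)
obs 8: x=3/4 → posterior Normal(333/416, 21/26)
obs 9: x=-9/4 → posterior Normal(45/74, 28/37)
obs 10: x=10 → posterior Normal(275/236, 42/59)

k = 6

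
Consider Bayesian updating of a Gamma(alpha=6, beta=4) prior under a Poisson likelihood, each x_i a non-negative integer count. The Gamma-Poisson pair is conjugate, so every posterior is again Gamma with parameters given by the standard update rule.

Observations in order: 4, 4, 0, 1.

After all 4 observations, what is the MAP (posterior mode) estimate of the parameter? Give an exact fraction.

7/4

obs 1: x=4 → posterior Gamma(10, 5)
obs 2: x=4 → posterior Gamma(14, 6)
obs 3: x=0 → posterior Gamma(14, 7)
obs 4: x=1 → posterior Gamma(15, 8)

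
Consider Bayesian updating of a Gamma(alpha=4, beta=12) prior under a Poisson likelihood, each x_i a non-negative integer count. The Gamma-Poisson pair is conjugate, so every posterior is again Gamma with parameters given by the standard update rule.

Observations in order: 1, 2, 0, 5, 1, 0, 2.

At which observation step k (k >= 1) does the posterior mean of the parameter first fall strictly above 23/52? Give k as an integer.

obs 1: x=1 → posterior Gamma(5, 13)
obs 2: x=2 → posterior Gamma(7, 14)
obs 3: x=0 → posterior Gamma(7, 15)
obs 4: x=5 → posterior Gamma(12, 16)
obs 5: x=1 → posterior Gamma(13, 17)
obs 6: x=0 → posterior Gamma(13, 18)
obs 7: x=2 → posterior Gamma(15, 19)

k = 2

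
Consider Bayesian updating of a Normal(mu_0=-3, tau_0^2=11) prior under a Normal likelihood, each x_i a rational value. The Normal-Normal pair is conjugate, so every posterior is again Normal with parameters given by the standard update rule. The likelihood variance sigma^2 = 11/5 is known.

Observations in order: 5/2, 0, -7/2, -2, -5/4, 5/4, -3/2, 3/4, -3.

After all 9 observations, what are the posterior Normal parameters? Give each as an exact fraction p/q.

mu_0=-147/184, tau_0^2=11/46

obs 1: x=5/2 → posterior Normal(19/12, 11/6)
obs 2: x=0 → posterior Normal(19/22, 1)
obs 3: x=-7/2 → posterior Normal(-1/2, 11/16)
obs 4: x=-2 → posterior Normal(-6/7, 11/21)
obs 5: x=-5/4 → posterior Normal(-97/104, 11/26)
obs 6: x=5/4 → posterior Normal(-18/31, 11/31)
obs 7: x=-3/2 → posterior Normal(-17/24, 11/36)
obs 8: x=3/4 → posterior Normal(-87/164, 11/41)
obs 9: x=-3 → posterior Normal(-147/184, 11/46)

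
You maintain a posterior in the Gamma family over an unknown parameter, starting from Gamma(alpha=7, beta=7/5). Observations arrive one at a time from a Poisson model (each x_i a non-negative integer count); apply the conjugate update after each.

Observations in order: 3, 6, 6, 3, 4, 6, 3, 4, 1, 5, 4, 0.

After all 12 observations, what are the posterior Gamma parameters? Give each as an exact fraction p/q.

obs 1: x=3 → posterior Gamma(10, 12/5)
obs 2: x=6 → posterior Gamma(16, 17/5)
obs 3: x=6 → posterior Gamma(22, 22/5)
obs 4: x=3 → posterior Gamma(25, 27/5)
obs 5: x=4 → posterior Gamma(29, 32/5)
obs 6: x=6 → posterior Gamma(35, 37/5)
obs 7: x=3 → posterior Gamma(38, 42/5)
obs 8: x=4 → posterior Gamma(42, 47/5)
obs 9: x=1 → posterior Gamma(43, 52/5)
obs 10: x=5 → posterior Gamma(48, 57/5)
obs 11: x=4 → posterior Gamma(52, 62/5)
obs 12: x=0 → posterior Gamma(52, 67/5)

alpha=52, beta=67/5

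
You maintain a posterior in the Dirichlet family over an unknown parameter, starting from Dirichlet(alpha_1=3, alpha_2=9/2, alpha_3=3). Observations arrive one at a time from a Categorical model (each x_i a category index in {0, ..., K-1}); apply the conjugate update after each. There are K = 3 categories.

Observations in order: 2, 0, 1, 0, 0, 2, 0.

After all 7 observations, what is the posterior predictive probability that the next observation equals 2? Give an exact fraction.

obs 1: x=2 → posterior Dirichlet(3, 9/2, 4)
obs 2: x=0 → posterior Dirichlet(4, 9/2, 4)
obs 3: x=1 → posterior Dirichlet(4, 11/2, 4)
obs 4: x=0 → posterior Dirichlet(5, 11/2, 4)
obs 5: x=0 → posterior Dirichlet(6, 11/2, 4)
obs 6: x=2 → posterior Dirichlet(6, 11/2, 5)
obs 7: x=0 → posterior Dirichlet(7, 11/2, 5)

2/7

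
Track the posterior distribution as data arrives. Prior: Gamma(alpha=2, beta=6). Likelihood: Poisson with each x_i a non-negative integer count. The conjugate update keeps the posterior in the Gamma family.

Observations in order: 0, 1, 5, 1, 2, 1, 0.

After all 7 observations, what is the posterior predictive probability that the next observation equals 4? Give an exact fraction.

obs 1: x=0 → posterior Gamma(2, 7)
obs 2: x=1 → posterior Gamma(3, 8)
obs 3: x=5 → posterior Gamma(8, 9)
obs 4: x=1 → posterior Gamma(9, 10)
obs 5: x=2 → posterior Gamma(11, 11)
obs 6: x=1 → posterior Gamma(12, 12)
obs 7: x=0 → posterior Gamma(12, 13)

4543126598883795/311136191115624448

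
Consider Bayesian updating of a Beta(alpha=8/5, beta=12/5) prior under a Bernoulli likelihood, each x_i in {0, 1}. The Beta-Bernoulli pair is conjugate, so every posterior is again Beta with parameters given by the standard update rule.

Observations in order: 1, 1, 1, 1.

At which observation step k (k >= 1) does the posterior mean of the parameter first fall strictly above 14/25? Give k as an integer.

obs 1: x=1 → posterior Beta(13/5, 12/5)
obs 2: x=1 → posterior Beta(18/5, 12/5)
obs 3: x=1 → posterior Beta(23/5, 12/5)
obs 4: x=1 → posterior Beta(28/5, 12/5)

k = 2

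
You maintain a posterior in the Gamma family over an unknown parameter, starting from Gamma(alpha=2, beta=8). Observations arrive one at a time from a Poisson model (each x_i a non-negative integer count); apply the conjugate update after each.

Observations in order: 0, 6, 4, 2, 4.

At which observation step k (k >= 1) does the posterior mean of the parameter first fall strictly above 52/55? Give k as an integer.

obs 1: x=0 → posterior Gamma(2, 9)
obs 2: x=6 → posterior Gamma(8, 10)
obs 3: x=4 → posterior Gamma(12, 11)
obs 4: x=2 → posterior Gamma(14, 12)
obs 5: x=4 → posterior Gamma(18, 13)

k = 3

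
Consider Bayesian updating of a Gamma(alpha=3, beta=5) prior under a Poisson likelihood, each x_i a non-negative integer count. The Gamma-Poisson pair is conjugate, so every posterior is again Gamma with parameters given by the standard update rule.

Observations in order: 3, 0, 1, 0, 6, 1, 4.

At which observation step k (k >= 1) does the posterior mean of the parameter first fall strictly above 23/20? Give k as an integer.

k = 5

obs 1: x=3 → posterior Gamma(6, 6)
obs 2: x=0 → posterior Gamma(6, 7)
obs 3: x=1 → posterior Gamma(7, 8)
obs 4: x=0 → posterior Gamma(7, 9)
obs 5: x=6 → posterior Gamma(13, 10)
obs 6: x=1 → posterior Gamma(14, 11)
obs 7: x=4 → posterior Gamma(18, 12)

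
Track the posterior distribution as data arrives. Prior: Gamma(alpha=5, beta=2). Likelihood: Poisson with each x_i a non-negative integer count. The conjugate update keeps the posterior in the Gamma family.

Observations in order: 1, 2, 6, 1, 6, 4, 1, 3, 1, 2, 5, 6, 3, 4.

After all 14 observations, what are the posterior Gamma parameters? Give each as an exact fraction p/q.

obs 1: x=1 → posterior Gamma(6, 3)
obs 2: x=2 → posterior Gamma(8, 4)
obs 3: x=6 → posterior Gamma(14, 5)
obs 4: x=1 → posterior Gamma(15, 6)
obs 5: x=6 → posterior Gamma(21, 7)
obs 6: x=4 → posterior Gamma(25, 8)
obs 7: x=1 → posterior Gamma(26, 9)
obs 8: x=3 → posterior Gamma(29, 10)
obs 9: x=1 → posterior Gamma(30, 11)
obs 10: x=2 → posterior Gamma(32, 12)
obs 11: x=5 → posterior Gamma(37, 13)
obs 12: x=6 → posterior Gamma(43, 14)
obs 13: x=3 → posterior Gamma(46, 15)
obs 14: x=4 → posterior Gamma(50, 16)

alpha=50, beta=16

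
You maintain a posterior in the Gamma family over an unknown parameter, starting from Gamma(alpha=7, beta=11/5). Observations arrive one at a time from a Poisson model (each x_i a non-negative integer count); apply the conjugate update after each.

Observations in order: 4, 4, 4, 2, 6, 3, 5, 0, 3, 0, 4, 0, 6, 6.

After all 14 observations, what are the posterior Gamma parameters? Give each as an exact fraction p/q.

alpha=54, beta=81/5

obs 1: x=4 → posterior Gamma(11, 16/5)
obs 2: x=4 → posterior Gamma(15, 21/5)
obs 3: x=4 → posterior Gamma(19, 26/5)
obs 4: x=2 → posterior Gamma(21, 31/5)
obs 5: x=6 → posterior Gamma(27, 36/5)
obs 6: x=3 → posterior Gamma(30, 41/5)
obs 7: x=5 → posterior Gamma(35, 46/5)
obs 8: x=0 → posterior Gamma(35, 51/5)
obs 9: x=3 → posterior Gamma(38, 56/5)
obs 10: x=0 → posterior Gamma(38, 61/5)
obs 11: x=4 → posterior Gamma(42, 66/5)
obs 12: x=0 → posterior Gamma(42, 71/5)
obs 13: x=6 → posterior Gamma(48, 76/5)
obs 14: x=6 → posterior Gamma(54, 81/5)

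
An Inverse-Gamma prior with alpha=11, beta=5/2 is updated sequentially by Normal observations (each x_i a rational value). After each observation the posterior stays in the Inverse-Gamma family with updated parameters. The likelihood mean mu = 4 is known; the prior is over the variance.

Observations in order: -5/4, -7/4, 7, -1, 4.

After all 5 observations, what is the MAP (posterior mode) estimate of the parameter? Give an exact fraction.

obs 1: x=-5/4 → posterior Inverse-Gamma(23/2, 521/32)
obs 2: x=-7/4 → posterior Inverse-Gamma(12, 525/16)
obs 3: x=7 → posterior Inverse-Gamma(25/2, 597/16)
obs 4: x=-1 → posterior Inverse-Gamma(13, 797/16)
obs 5: x=4 → posterior Inverse-Gamma(27/2, 797/16)

797/232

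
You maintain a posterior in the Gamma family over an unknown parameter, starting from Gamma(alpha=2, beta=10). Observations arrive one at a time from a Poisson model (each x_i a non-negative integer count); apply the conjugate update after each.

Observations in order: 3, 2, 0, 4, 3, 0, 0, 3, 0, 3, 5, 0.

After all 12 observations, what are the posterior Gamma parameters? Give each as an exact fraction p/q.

alpha=25, beta=22

obs 1: x=3 → posterior Gamma(5, 11)
obs 2: x=2 → posterior Gamma(7, 12)
obs 3: x=0 → posterior Gamma(7, 13)
obs 4: x=4 → posterior Gamma(11, 14)
obs 5: x=3 → posterior Gamma(14, 15)
obs 6: x=0 → posterior Gamma(14, 16)
obs 7: x=0 → posterior Gamma(14, 17)
obs 8: x=3 → posterior Gamma(17, 18)
obs 9: x=0 → posterior Gamma(17, 19)
obs 10: x=3 → posterior Gamma(20, 20)
obs 11: x=5 → posterior Gamma(25, 21)
obs 12: x=0 → posterior Gamma(25, 22)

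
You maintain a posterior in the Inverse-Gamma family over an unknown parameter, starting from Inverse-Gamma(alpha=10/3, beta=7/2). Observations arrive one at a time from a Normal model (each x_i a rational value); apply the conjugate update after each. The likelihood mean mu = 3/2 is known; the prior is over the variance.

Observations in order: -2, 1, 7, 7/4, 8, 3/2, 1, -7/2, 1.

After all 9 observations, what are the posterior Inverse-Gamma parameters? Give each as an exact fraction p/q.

obs 1: x=-2 → posterior Inverse-Gamma(23/6, 77/8)
obs 2: x=1 → posterior Inverse-Gamma(13/3, 39/4)
obs 3: x=7 → posterior Inverse-Gamma(29/6, 199/8)
obs 4: x=7/4 → posterior Inverse-Gamma(16/3, 797/32)
obs 5: x=8 → posterior Inverse-Gamma(35/6, 1473/32)
obs 6: x=3/2 → posterior Inverse-Gamma(19/3, 1473/32)
obs 7: x=1 → posterior Inverse-Gamma(41/6, 1477/32)
obs 8: x=-7/2 → posterior Inverse-Gamma(22/3, 1877/32)
obs 9: x=1 → posterior Inverse-Gamma(47/6, 1881/32)

alpha=47/6, beta=1881/32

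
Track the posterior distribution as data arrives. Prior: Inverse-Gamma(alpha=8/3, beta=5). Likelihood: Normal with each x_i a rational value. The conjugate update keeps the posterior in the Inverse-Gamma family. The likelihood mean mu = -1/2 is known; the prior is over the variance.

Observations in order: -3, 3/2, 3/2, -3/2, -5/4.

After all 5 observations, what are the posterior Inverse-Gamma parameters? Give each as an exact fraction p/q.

alpha=31/6, beta=413/32

obs 1: x=-3 → posterior Inverse-Gamma(19/6, 65/8)
obs 2: x=3/2 → posterior Inverse-Gamma(11/3, 81/8)
obs 3: x=3/2 → posterior Inverse-Gamma(25/6, 97/8)
obs 4: x=-3/2 → posterior Inverse-Gamma(14/3, 101/8)
obs 5: x=-5/4 → posterior Inverse-Gamma(31/6, 413/32)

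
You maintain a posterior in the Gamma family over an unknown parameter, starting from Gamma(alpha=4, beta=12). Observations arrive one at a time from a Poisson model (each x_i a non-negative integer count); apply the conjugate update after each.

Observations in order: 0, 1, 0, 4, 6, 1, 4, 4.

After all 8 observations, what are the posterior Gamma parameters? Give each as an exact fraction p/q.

alpha=24, beta=20

obs 1: x=0 → posterior Gamma(4, 13)
obs 2: x=1 → posterior Gamma(5, 14)
obs 3: x=0 → posterior Gamma(5, 15)
obs 4: x=4 → posterior Gamma(9, 16)
obs 5: x=6 → posterior Gamma(15, 17)
obs 6: x=1 → posterior Gamma(16, 18)
obs 7: x=4 → posterior Gamma(20, 19)
obs 8: x=4 → posterior Gamma(24, 20)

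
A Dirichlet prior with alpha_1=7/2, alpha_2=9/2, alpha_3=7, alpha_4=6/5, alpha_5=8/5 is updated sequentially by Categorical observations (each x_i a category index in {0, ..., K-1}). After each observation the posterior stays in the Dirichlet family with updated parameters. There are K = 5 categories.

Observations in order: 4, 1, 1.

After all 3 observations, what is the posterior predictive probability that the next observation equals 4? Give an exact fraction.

1/8

obs 1: x=4 → posterior Dirichlet(7/2, 9/2, 7, 6/5, 13/5)
obs 2: x=1 → posterior Dirichlet(7/2, 11/2, 7, 6/5, 13/5)
obs 3: x=1 → posterior Dirichlet(7/2, 13/2, 7, 6/5, 13/5)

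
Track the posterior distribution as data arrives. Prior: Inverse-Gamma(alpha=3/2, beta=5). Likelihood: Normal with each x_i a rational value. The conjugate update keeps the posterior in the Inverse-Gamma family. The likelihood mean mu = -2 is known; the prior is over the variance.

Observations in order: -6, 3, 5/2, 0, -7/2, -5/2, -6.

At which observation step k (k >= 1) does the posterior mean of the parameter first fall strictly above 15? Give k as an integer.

k = 2

obs 1: x=-6 → posterior Inverse-Gamma(2, 13)
obs 2: x=3 → posterior Inverse-Gamma(5/2, 51/2)
obs 3: x=5/2 → posterior Inverse-Gamma(3, 285/8)
obs 4: x=0 → posterior Inverse-Gamma(7/2, 301/8)
obs 5: x=-7/2 → posterior Inverse-Gamma(4, 155/4)
obs 6: x=-5/2 → posterior Inverse-Gamma(9/2, 311/8)
obs 7: x=-6 → posterior Inverse-Gamma(5, 375/8)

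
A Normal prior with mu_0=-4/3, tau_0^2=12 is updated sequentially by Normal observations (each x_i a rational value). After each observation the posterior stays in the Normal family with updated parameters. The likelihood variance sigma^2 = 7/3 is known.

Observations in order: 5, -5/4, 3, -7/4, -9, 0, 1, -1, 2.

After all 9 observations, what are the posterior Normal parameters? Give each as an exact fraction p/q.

mu_0=-244/993, tau_0^2=84/331

obs 1: x=5 → posterior Normal(512/129, 84/43)
obs 2: x=-5/4 → posterior Normal(377/237, 84/79)
obs 3: x=3 → posterior Normal(701/345, 84/115)
obs 4: x=-7/4 → posterior Normal(512/453, 84/151)
obs 5: x=-9 → posterior Normal(-460/561, 84/187)
obs 6: x=0 → posterior Normal(-460/669, 84/223)
obs 7: x=1 → posterior Normal(-352/777, 12/37)
obs 8: x=-1 → posterior Normal(-92/177, 84/295)
obs 9: x=2 → posterior Normal(-244/993, 84/331)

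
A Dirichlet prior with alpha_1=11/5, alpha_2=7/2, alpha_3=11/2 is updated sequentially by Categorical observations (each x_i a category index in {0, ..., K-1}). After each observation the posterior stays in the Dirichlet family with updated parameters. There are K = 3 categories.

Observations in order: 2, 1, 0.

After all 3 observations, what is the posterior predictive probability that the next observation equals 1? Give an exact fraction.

obs 1: x=2 → posterior Dirichlet(11/5, 7/2, 13/2)
obs 2: x=1 → posterior Dirichlet(11/5, 9/2, 13/2)
obs 3: x=0 → posterior Dirichlet(16/5, 9/2, 13/2)

45/142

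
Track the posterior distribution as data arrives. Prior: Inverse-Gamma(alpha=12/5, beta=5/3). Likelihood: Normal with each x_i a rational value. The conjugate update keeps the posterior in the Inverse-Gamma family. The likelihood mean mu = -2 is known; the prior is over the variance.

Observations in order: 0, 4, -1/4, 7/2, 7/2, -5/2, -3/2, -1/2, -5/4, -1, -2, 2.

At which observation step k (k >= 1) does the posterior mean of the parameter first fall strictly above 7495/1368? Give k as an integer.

k = 2

obs 1: x=0 → posterior Inverse-Gamma(29/10, 11/3)
obs 2: x=4 → posterior Inverse-Gamma(17/5, 65/3)
obs 3: x=-1/4 → posterior Inverse-Gamma(39/10, 2227/96)
obs 4: x=7/2 → posterior Inverse-Gamma(22/5, 3679/96)
obs 5: x=7/2 → posterior Inverse-Gamma(49/10, 5131/96)
obs 6: x=-5/2 → posterior Inverse-Gamma(27/5, 5143/96)
obs 7: x=-3/2 → posterior Inverse-Gamma(59/10, 5155/96)
obs 8: x=-1/2 → posterior Inverse-Gamma(32/5, 5263/96)
obs 9: x=-5/4 → posterior Inverse-Gamma(69/10, 2645/48)
obs 10: x=-1 → posterior Inverse-Gamma(37/5, 2669/48)
obs 11: x=-2 → posterior Inverse-Gamma(79/10, 2669/48)
obs 12: x=2 → posterior Inverse-Gamma(42/5, 3053/48)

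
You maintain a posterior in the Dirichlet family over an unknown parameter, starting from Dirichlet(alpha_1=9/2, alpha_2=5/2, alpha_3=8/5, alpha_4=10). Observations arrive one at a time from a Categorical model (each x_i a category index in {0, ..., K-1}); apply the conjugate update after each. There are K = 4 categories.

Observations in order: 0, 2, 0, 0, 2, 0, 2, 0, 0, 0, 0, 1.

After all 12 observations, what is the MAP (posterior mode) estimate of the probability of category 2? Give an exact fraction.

obs 1: x=0 → posterior Dirichlet(11/2, 5/2, 8/5, 10)
obs 2: x=2 → posterior Dirichlet(11/2, 5/2, 13/5, 10)
obs 3: x=0 → posterior Dirichlet(13/2, 5/2, 13/5, 10)
obs 4: x=0 → posterior Dirichlet(15/2, 5/2, 13/5, 10)
obs 5: x=2 → posterior Dirichlet(15/2, 5/2, 18/5, 10)
obs 6: x=0 → posterior Dirichlet(17/2, 5/2, 18/5, 10)
obs 7: x=2 → posterior Dirichlet(17/2, 5/2, 23/5, 10)
obs 8: x=0 → posterior Dirichlet(19/2, 5/2, 23/5, 10)
obs 9: x=0 → posterior Dirichlet(21/2, 5/2, 23/5, 10)
obs 10: x=0 → posterior Dirichlet(23/2, 5/2, 23/5, 10)
obs 11: x=0 → posterior Dirichlet(25/2, 5/2, 23/5, 10)
obs 12: x=1 → posterior Dirichlet(25/2, 7/2, 23/5, 10)

18/133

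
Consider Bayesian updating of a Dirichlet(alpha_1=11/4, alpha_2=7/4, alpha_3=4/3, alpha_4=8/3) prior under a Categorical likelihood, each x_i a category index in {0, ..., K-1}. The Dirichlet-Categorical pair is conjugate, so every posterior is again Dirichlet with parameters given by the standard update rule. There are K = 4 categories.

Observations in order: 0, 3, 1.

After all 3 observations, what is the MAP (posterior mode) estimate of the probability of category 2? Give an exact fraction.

2/45

obs 1: x=0 → posterior Dirichlet(15/4, 7/4, 4/3, 8/3)
obs 2: x=3 → posterior Dirichlet(15/4, 7/4, 4/3, 11/3)
obs 3: x=1 → posterior Dirichlet(15/4, 11/4, 4/3, 11/3)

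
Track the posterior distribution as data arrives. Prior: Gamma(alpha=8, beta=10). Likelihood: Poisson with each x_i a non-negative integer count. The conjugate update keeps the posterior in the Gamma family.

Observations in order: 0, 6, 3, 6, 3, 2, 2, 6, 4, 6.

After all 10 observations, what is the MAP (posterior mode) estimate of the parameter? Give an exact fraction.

obs 1: x=0 → posterior Gamma(8, 11)
obs 2: x=6 → posterior Gamma(14, 12)
obs 3: x=3 → posterior Gamma(17, 13)
obs 4: x=6 → posterior Gamma(23, 14)
obs 5: x=3 → posterior Gamma(26, 15)
obs 6: x=2 → posterior Gamma(28, 16)
obs 7: x=2 → posterior Gamma(30, 17)
obs 8: x=6 → posterior Gamma(36, 18)
obs 9: x=4 → posterior Gamma(40, 19)
obs 10: x=6 → posterior Gamma(46, 20)

9/4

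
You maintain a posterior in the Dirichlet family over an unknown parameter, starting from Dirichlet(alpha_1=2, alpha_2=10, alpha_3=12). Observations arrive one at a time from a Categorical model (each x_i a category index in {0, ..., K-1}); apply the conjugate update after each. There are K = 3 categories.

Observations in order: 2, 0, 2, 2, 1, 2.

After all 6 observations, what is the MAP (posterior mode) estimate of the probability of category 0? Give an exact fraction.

2/27

obs 1: x=2 → posterior Dirichlet(2, 10, 13)
obs 2: x=0 → posterior Dirichlet(3, 10, 13)
obs 3: x=2 → posterior Dirichlet(3, 10, 14)
obs 4: x=2 → posterior Dirichlet(3, 10, 15)
obs 5: x=1 → posterior Dirichlet(3, 11, 15)
obs 6: x=2 → posterior Dirichlet(3, 11, 16)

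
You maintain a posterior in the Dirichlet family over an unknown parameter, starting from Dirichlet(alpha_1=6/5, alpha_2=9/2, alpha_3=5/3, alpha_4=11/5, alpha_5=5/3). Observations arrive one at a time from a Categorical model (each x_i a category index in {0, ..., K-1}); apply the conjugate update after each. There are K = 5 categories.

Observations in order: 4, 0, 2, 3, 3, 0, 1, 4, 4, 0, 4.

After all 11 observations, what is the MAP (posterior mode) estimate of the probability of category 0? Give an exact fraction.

96/517

obs 1: x=4 → posterior Dirichlet(6/5, 9/2, 5/3, 11/5, 8/3)
obs 2: x=0 → posterior Dirichlet(11/5, 9/2, 5/3, 11/5, 8/3)
obs 3: x=2 → posterior Dirichlet(11/5, 9/2, 8/3, 11/5, 8/3)
obs 4: x=3 → posterior Dirichlet(11/5, 9/2, 8/3, 16/5, 8/3)
obs 5: x=3 → posterior Dirichlet(11/5, 9/2, 8/3, 21/5, 8/3)
obs 6: x=0 → posterior Dirichlet(16/5, 9/2, 8/3, 21/5, 8/3)
obs 7: x=1 → posterior Dirichlet(16/5, 11/2, 8/3, 21/5, 8/3)
obs 8: x=4 → posterior Dirichlet(16/5, 11/2, 8/3, 21/5, 11/3)
obs 9: x=4 → posterior Dirichlet(16/5, 11/2, 8/3, 21/5, 14/3)
obs 10: x=0 → posterior Dirichlet(21/5, 11/2, 8/3, 21/5, 14/3)
obs 11: x=4 → posterior Dirichlet(21/5, 11/2, 8/3, 21/5, 17/3)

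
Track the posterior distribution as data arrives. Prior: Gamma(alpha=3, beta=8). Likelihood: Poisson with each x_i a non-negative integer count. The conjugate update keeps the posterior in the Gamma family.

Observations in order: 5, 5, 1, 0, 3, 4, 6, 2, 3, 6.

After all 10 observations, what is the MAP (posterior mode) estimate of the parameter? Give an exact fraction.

obs 1: x=5 → posterior Gamma(8, 9)
obs 2: x=5 → posterior Gamma(13, 10)
obs 3: x=1 → posterior Gamma(14, 11)
obs 4: x=0 → posterior Gamma(14, 12)
obs 5: x=3 → posterior Gamma(17, 13)
obs 6: x=4 → posterior Gamma(21, 14)
obs 7: x=6 → posterior Gamma(27, 15)
obs 8: x=2 → posterior Gamma(29, 16)
obs 9: x=3 → posterior Gamma(32, 17)
obs 10: x=6 → posterior Gamma(38, 18)

37/18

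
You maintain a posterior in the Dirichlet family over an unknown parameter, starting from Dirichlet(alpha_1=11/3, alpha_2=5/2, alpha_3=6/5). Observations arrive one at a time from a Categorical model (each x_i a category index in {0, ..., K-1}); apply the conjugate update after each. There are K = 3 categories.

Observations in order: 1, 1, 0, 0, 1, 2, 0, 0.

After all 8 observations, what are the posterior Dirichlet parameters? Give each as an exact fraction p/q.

obs 1: x=1 → posterior Dirichlet(11/3, 7/2, 6/5)
obs 2: x=1 → posterior Dirichlet(11/3, 9/2, 6/5)
obs 3: x=0 → posterior Dirichlet(14/3, 9/2, 6/5)
obs 4: x=0 → posterior Dirichlet(17/3, 9/2, 6/5)
obs 5: x=1 → posterior Dirichlet(17/3, 11/2, 6/5)
obs 6: x=2 → posterior Dirichlet(17/3, 11/2, 11/5)
obs 7: x=0 → posterior Dirichlet(20/3, 11/2, 11/5)
obs 8: x=0 → posterior Dirichlet(23/3, 11/2, 11/5)

alpha_1=23/3, alpha_2=11/2, alpha_3=11/5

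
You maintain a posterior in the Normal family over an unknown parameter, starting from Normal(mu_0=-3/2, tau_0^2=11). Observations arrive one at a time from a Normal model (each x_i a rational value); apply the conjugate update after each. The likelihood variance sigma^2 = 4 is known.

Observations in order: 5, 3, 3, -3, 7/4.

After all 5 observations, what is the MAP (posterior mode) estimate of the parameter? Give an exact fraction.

405/236

obs 1: x=5 → posterior Normal(49/15, 44/15)
obs 2: x=3 → posterior Normal(41/13, 22/13)
obs 3: x=3 → posterior Normal(115/37, 44/37)
obs 4: x=-3 → posterior Normal(41/24, 11/12)
obs 5: x=7/4 → posterior Normal(405/236, 44/59)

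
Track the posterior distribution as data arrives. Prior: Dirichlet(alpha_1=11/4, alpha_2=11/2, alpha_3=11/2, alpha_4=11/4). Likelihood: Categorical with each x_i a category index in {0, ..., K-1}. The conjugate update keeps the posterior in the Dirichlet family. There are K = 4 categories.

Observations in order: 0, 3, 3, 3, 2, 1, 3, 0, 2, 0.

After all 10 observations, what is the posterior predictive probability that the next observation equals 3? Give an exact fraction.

obs 1: x=0 → posterior Dirichlet(15/4, 11/2, 11/2, 11/4)
obs 2: x=3 → posterior Dirichlet(15/4, 11/2, 11/2, 15/4)
obs 3: x=3 → posterior Dirichlet(15/4, 11/2, 11/2, 19/4)
obs 4: x=3 → posterior Dirichlet(15/4, 11/2, 11/2, 23/4)
obs 5: x=2 → posterior Dirichlet(15/4, 11/2, 13/2, 23/4)
obs 6: x=1 → posterior Dirichlet(15/4, 13/2, 13/2, 23/4)
obs 7: x=3 → posterior Dirichlet(15/4, 13/2, 13/2, 27/4)
obs 8: x=0 → posterior Dirichlet(19/4, 13/2, 13/2, 27/4)
obs 9: x=2 → posterior Dirichlet(19/4, 13/2, 15/2, 27/4)
obs 10: x=0 → posterior Dirichlet(23/4, 13/2, 15/2, 27/4)

27/106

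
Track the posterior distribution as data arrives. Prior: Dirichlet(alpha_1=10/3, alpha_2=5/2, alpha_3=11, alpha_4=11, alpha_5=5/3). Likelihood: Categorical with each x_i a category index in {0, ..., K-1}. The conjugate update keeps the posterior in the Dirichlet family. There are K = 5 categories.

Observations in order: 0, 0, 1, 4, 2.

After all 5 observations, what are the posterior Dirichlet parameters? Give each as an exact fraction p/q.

alpha_1=16/3, alpha_2=7/2, alpha_3=12, alpha_4=11, alpha_5=8/3

obs 1: x=0 → posterior Dirichlet(13/3, 5/2, 11, 11, 5/3)
obs 2: x=0 → posterior Dirichlet(16/3, 5/2, 11, 11, 5/3)
obs 3: x=1 → posterior Dirichlet(16/3, 7/2, 11, 11, 5/3)
obs 4: x=4 → posterior Dirichlet(16/3, 7/2, 11, 11, 8/3)
obs 5: x=2 → posterior Dirichlet(16/3, 7/2, 12, 11, 8/3)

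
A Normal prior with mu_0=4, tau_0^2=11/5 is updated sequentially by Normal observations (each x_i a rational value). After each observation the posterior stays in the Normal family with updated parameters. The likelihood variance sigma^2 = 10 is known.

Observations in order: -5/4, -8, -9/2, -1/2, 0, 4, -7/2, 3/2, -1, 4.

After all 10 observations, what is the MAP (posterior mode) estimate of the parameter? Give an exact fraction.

393/640

obs 1: x=-5/4 → posterior Normal(745/244, 110/61)
obs 2: x=-8 → posterior Normal(131/96, 55/36)
obs 3: x=-9/2 → posterior Normal(195/332, 110/83)
obs 4: x=-1/2 → posterior Normal(173/376, 55/47)
obs 5: x=0 → posterior Normal(173/420, 22/21)
obs 6: x=4 → posterior Normal(349/464, 55/58)
obs 7: x=-7/2 → posterior Normal(195/508, 110/127)
obs 8: x=3/2 → posterior Normal(87/184, 55/69)
obs 9: x=-1 → posterior Normal(217/596, 110/149)
obs 10: x=4 → posterior Normal(393/640, 11/16)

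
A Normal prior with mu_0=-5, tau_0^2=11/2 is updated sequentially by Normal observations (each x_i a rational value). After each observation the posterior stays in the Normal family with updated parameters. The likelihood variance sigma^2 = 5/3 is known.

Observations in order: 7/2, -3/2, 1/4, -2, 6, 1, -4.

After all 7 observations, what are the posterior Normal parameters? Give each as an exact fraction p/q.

obs 1: x=7/2 → posterior Normal(131/86, 55/43)
obs 2: x=-3/2 → posterior Normal(4/19, 55/76)
obs 3: x=1/4 → posterior Normal(97/436, 55/109)
obs 4: x=-2 → posterior Normal(-167/568, 55/142)
obs 5: x=6 → posterior Normal(25/28, 11/35)
obs 6: x=1 → posterior Normal(757/832, 55/208)
obs 7: x=-4 → posterior Normal(229/964, 55/241)

mu_0=229/964, tau_0^2=55/241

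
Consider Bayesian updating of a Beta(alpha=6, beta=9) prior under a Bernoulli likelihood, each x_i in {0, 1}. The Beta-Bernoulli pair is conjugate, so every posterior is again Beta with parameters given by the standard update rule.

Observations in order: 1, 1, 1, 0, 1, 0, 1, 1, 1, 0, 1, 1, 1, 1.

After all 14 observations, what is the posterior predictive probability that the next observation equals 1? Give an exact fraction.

obs 1: x=1 → posterior Beta(7, 9)
obs 2: x=1 → posterior Beta(8, 9)
obs 3: x=1 → posterior Beta(9, 9)
obs 4: x=0 → posterior Beta(9, 10)
obs 5: x=1 → posterior Beta(10, 10)
obs 6: x=0 → posterior Beta(10, 11)
obs 7: x=1 → posterior Beta(11, 11)
obs 8: x=1 → posterior Beta(12, 11)
obs 9: x=1 → posterior Beta(13, 11)
obs 10: x=0 → posterior Beta(13, 12)
obs 11: x=1 → posterior Beta(14, 12)
obs 12: x=1 → posterior Beta(15, 12)
obs 13: x=1 → posterior Beta(16, 12)
obs 14: x=1 → posterior Beta(17, 12)

17/29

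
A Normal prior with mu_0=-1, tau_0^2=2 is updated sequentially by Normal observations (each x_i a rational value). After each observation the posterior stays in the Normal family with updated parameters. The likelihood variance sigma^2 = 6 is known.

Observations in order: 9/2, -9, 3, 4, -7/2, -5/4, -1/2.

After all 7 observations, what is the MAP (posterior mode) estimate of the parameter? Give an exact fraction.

obs 1: x=9/2 → posterior Normal(3/8, 3/2)
obs 2: x=-9 → posterior Normal(-3/2, 6/5)
obs 3: x=3 → posterior Normal(-3/4, 1)
obs 4: x=4 → posterior Normal(-1/14, 6/7)
obs 5: x=-7/2 → posterior Normal(-1/2, 3/4)
obs 6: x=-5/4 → posterior Normal(-7/12, 2/3)
obs 7: x=-1/2 → posterior Normal(-23/40, 3/5)

-23/40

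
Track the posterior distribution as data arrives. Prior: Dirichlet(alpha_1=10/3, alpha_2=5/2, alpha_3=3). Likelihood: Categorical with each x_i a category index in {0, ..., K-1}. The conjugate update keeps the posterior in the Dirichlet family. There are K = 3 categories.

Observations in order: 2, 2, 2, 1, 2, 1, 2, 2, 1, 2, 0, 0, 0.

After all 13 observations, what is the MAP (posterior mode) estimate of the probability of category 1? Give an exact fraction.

27/113

obs 1: x=2 → posterior Dirichlet(10/3, 5/2, 4)
obs 2: x=2 → posterior Dirichlet(10/3, 5/2, 5)
obs 3: x=2 → posterior Dirichlet(10/3, 5/2, 6)
obs 4: x=1 → posterior Dirichlet(10/3, 7/2, 6)
obs 5: x=2 → posterior Dirichlet(10/3, 7/2, 7)
obs 6: x=1 → posterior Dirichlet(10/3, 9/2, 7)
obs 7: x=2 → posterior Dirichlet(10/3, 9/2, 8)
obs 8: x=2 → posterior Dirichlet(10/3, 9/2, 9)
obs 9: x=1 → posterior Dirichlet(10/3, 11/2, 9)
obs 10: x=2 → posterior Dirichlet(10/3, 11/2, 10)
obs 11: x=0 → posterior Dirichlet(13/3, 11/2, 10)
obs 12: x=0 → posterior Dirichlet(16/3, 11/2, 10)
obs 13: x=0 → posterior Dirichlet(19/3, 11/2, 10)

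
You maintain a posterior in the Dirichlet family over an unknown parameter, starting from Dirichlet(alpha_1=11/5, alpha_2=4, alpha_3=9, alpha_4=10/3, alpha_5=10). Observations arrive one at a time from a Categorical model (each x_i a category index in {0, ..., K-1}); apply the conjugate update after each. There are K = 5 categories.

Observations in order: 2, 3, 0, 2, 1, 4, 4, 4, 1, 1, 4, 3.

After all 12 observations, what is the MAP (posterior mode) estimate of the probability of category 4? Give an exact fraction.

obs 1: x=2 → posterior Dirichlet(11/5, 4, 10, 10/3, 10)
obs 2: x=3 → posterior Dirichlet(11/5, 4, 10, 13/3, 10)
obs 3: x=0 → posterior Dirichlet(16/5, 4, 10, 13/3, 10)
obs 4: x=2 → posterior Dirichlet(16/5, 4, 11, 13/3, 10)
obs 5: x=1 → posterior Dirichlet(16/5, 5, 11, 13/3, 10)
obs 6: x=4 → posterior Dirichlet(16/5, 5, 11, 13/3, 11)
obs 7: x=4 → posterior Dirichlet(16/5, 5, 11, 13/3, 12)
obs 8: x=4 → posterior Dirichlet(16/5, 5, 11, 13/3, 13)
obs 9: x=1 → posterior Dirichlet(16/5, 6, 11, 13/3, 13)
obs 10: x=1 → posterior Dirichlet(16/5, 7, 11, 13/3, 13)
obs 11: x=4 → posterior Dirichlet(16/5, 7, 11, 13/3, 14)
obs 12: x=3 → posterior Dirichlet(16/5, 7, 11, 16/3, 14)

15/41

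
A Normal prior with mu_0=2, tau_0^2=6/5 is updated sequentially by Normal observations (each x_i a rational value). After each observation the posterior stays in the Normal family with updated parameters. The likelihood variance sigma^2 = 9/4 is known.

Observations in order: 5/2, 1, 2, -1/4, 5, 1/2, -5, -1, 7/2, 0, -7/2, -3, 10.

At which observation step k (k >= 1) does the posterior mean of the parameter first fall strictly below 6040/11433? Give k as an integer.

k = 12

obs 1: x=5/2 → posterior Normal(50/23, 18/23)
obs 2: x=1 → posterior Normal(58/31, 18/31)
obs 3: x=2 → posterior Normal(74/39, 6/13)
obs 4: x=-1/4 → posterior Normal(72/47, 18/47)
obs 5: x=5 → posterior Normal(112/55, 18/55)
obs 6: x=1/2 → posterior Normal(116/63, 2/7)
obs 7: x=-5 → posterior Normal(76/71, 18/71)
obs 8: x=-1 → posterior Normal(68/79, 18/79)
obs 9: x=7/2 → posterior Normal(32/29, 6/29)
obs 10: x=0 → posterior Normal(96/95, 18/95)
obs 11: x=-7/2 → posterior Normal(68/103, 18/103)
obs 12: x=-3 → posterior Normal(44/111, 6/37)
obs 13: x=10 → posterior Normal(124/119, 18/119)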